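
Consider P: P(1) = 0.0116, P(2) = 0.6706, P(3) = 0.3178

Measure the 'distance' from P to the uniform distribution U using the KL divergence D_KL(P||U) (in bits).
0.5982 bits

U(i) = 1/3 for all i

D_KL(P||U) = Σ P(x) log₂(P(x) / (1/3))
           = Σ P(x) log₂(P(x)) + log₂(3)
           = log₂(3) - H(P)

H(P) = -Σ P(x) log₂(P(x)):
  -P(1)·log₂(P(1)) = -(0.0116)·log₂(0.0116) = 0.07458
  -P(2)·log₂(P(2)) = -(0.6706)·log₂(0.6706) = 0.38658
  -P(3)·log₂(P(3)) = -(0.3178)·log₂(0.3178) = 0.52558
H(P) = 0.07458 + 0.38658 + 0.52558 = 0.98674 bits

log₂(3) = 1.58496 bits

D_KL(P||U) = 1.58496 - 0.98674 = 0.59822 ≈ 0.5982 bits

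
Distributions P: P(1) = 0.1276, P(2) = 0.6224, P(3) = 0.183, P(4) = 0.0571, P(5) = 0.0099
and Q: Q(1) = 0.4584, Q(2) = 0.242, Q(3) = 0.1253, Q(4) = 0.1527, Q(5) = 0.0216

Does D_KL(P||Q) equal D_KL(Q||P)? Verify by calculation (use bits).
D_KL(P||Q) = 0.6206 bits, D_KL(Q||P) = 0.6885 bits. No — D_KL(P||Q) ≠ D_KL(Q||P) for this pair.

D_KL(P||Q) = Σ P(x) log₂(P(x)/Q(x))

Computing term by term:
  P(1)·log₂(P(1)/Q(1)) = 0.1276·log₂(0.1276/0.4584) = -0.23542
  P(2)·log₂(P(2)/Q(2)) = 0.6224·log₂(0.6224/0.242) = 0.84823
  P(3)·log₂(P(3)/Q(3)) = 0.183·log₂(0.183/0.1253) = 0.10000
  P(4)·log₂(P(4)/Q(4)) = 0.0571·log₂(0.0571/0.1527) = -0.08103
  P(5)·log₂(P(5)/Q(5)) = 0.0099·log₂(0.0099/0.0216) = -0.01114

D_KL(P||Q) = -0.23542 + 0.84823 + 0.10000 - 0.08103 - 0.01114 = 0.62064 ≈ 0.6206 bits

D_KL(Q||P) = Σ Q(x) log₂(Q(x)/P(x))

Computing term by term:
  Q(1)·log₂(Q(1)/P(1)) = 0.4584·log₂(0.4584/0.1276) = 0.84574
  Q(2)·log₂(Q(2)/P(2)) = 0.242·log₂(0.242/0.6224) = -0.32981
  Q(3)·log₂(Q(3)/P(3)) = 0.1253·log₂(0.1253/0.183) = -0.06847
  Q(4)·log₂(Q(4)/P(4)) = 0.1527·log₂(0.1527/0.0571) = 0.21670
  Q(5)·log₂(Q(5)/P(5)) = 0.0216·log₂(0.0216/0.0099) = 0.02431

D_KL(Q||P) = 0.84574 - 0.32981 - 0.06847 + 0.21670 + 0.02431 = 0.68847 ≈ 0.6885 bits

These are NOT equal (difference: 0.0679 bits). KL divergence is asymmetric: D_KL(P||Q) ≠ D_KL(Q||P) in general.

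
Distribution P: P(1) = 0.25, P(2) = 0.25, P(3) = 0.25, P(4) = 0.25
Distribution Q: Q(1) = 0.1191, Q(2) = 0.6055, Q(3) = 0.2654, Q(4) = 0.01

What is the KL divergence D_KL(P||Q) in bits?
1.0878 bits

D_KL(P||Q) = Σ P(x) log₂(P(x)/Q(x))

Computing term by term:
  P(1)·log₂(P(1)/Q(1)) = 0.25·log₂(0.25/0.1191) = 0.26744
  P(2)·log₂(P(2)/Q(2)) = 0.25·log₂(0.25/0.6055) = -0.31905
  P(3)·log₂(P(3)/Q(3)) = 0.25·log₂(0.25/0.2654) = -0.02156
  P(4)·log₂(P(4)/Q(4)) = 0.25·log₂(0.25/0.01) = 1.16096

D_KL(P||Q) = 0.26744 - 0.31905 - 0.02156 + 1.16096 = 1.08779 ≈ 1.0878 bits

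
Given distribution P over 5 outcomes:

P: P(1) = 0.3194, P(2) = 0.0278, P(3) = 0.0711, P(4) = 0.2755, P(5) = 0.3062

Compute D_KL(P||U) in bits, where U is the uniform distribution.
0.3459 bits

U(i) = 1/5 for all i

D_KL(P||U) = Σ P(x) log₂(P(x) / (1/5))
           = Σ P(x) log₂(P(x)) + log₂(5)
           = log₂(5) - H(P)

H(P) = -Σ P(x) log₂(P(x)):
  -P(1)·log₂(P(1)) = -(0.3194)·log₂(0.3194) = 0.52591
  -P(2)·log₂(P(2)) = -(0.0278)·log₂(0.0278) = 0.14369
  -P(3)·log₂(P(3)) = -(0.0711)·log₂(0.0711) = 0.27118
  -P(4)·log₂(P(4)) = -(0.2755)·log₂(0.2755) = 0.51240
  -P(5)·log₂(P(5)) = -(0.3062)·log₂(0.3062) = 0.52282
H(P) = 0.52591 + 0.14369 + 0.27118 + 0.51240 + 0.52282 = 1.97600 bits

log₂(5) = 2.32193 bits

D_KL(P||U) = 2.32193 - 1.97600 = 0.34593 ≈ 0.3459 bits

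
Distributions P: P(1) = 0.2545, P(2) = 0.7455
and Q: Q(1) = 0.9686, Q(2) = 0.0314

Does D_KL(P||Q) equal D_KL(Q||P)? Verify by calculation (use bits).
D_KL(P||Q) = 2.9157 bits, D_KL(Q||P) = 1.7242 bits. No — D_KL(P||Q) ≠ D_KL(Q||P) for this pair.

D_KL(P||Q) = Σ P(x) log₂(P(x)/Q(x))

Computing term by term:
  P(1)·log₂(P(1)/Q(1)) = 0.2545·log₂(0.2545/0.9686) = -0.49074
  P(2)·log₂(P(2)/Q(2)) = 0.7455·log₂(0.7455/0.0314) = 3.40647

D_KL(P||Q) = -0.49074 + 3.40647 = 2.91573 ≈ 2.9157 bits

D_KL(Q||P) = Σ Q(x) log₂(Q(x)/P(x))

Computing term by term:
  Q(1)·log₂(Q(1)/P(1)) = 0.9686·log₂(0.9686/0.2545) = 1.86769
  Q(2)·log₂(Q(2)/P(2)) = 0.0314·log₂(0.0314/0.7455) = -0.14348

D_KL(Q||P) = 1.86769 - 0.14348 = 1.72421 ≈ 1.7242 bits

These are NOT equal (difference: 1.1915 bits). KL divergence is asymmetric: D_KL(P||Q) ≠ D_KL(Q||P) in general.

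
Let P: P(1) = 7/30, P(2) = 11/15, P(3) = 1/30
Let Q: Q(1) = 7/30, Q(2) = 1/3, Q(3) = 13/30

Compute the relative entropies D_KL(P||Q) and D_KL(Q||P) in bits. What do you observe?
D_KL(P||Q) = 0.7108 bits, D_KL(Q||P) = 1.2244 bits. The two directions give different values (D_KL(Q||P) exceeds D_KL(P||Q) by 0.5136 bits): KL divergence is asymmetric.

D_KL(P||Q) = Σ P(x) log₂(P(x)/Q(x))

Computing term by term:
  P(1)·log₂(P(1)/Q(1)) = (7/30)·log₂((7/30)/(7/30)) = 0.00000
  P(2)·log₂(P(2)/Q(2)) = (11/15)·log₂((11/15)/(1/3)) = 0.83417
  P(3)·log₂(P(3)/Q(3)) = (1/30)·log₂((1/30)/(13/30)) = -0.12335

D_KL(P||Q) = 0.00000 + 0.83417 - 0.12335 = 0.71082 ≈ 0.7108 bits

D_KL(Q||P) = Σ Q(x) log₂(Q(x)/P(x))

Computing term by term:
  Q(1)·log₂(Q(1)/P(1)) = (7/30)·log₂((7/30)/(7/30)) = 0.00000
  Q(2)·log₂(Q(2)/P(2)) = (1/3)·log₂((1/3)/(11/15)) = -0.37917
  Q(3)·log₂(Q(3)/P(3)) = (13/30)·log₂((13/30)/(1/30)) = 1.60352

D_KL(Q||P) = 0.00000 - 0.37917 + 1.60352 = 1.22435 ≈ 1.2244 bits

These are NOT equal (difference: 0.5136 bits). KL divergence is asymmetric: D_KL(P||Q) ≠ D_KL(Q||P) in general.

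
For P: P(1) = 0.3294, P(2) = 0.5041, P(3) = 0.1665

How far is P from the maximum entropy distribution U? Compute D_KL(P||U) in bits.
0.1284 bits

U(i) = 1/3 for all i

D_KL(P||U) = Σ P(x) log₂(P(x) / (1/3))
           = Σ P(x) log₂(P(x)) + log₂(3)
           = log₂(3) - H(P)

H(P) = -Σ P(x) log₂(P(x)):
  -P(1)·log₂(P(1)) = -(0.3294)·log₂(0.3294) = 0.52773
  -P(2)·log₂(P(2)) = -(0.5041)·log₂(0.5041) = 0.49816
  -P(3)·log₂(P(3)) = -(0.1665)·log₂(0.1665) = 0.43064
H(P) = 0.52773 + 0.49816 + 0.43064 = 1.45653 bits

log₂(3) = 1.58496 bits

D_KL(P||U) = 1.58496 - 1.45653 = 0.12843 ≈ 0.1284 bits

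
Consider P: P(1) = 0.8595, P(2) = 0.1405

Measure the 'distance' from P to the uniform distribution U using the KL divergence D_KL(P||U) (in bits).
0.4145 bits

U(i) = 1/2 for all i

D_KL(P||U) = Σ P(x) log₂(P(x) / (1/2))
           = Σ P(x) log₂(P(x)) + log₂(2)
           = log₂(2) - H(P)

H(P) = -Σ P(x) log₂(P(x)):
  -P(1)·log₂(P(1)) = -(0.8595)·log₂(0.8595) = 0.18774
  -P(2)·log₂(P(2)) = -(0.1405)·log₂(0.1405) = 0.39781
H(P) = 0.18774 + 0.39781 = 0.58555 bits

log₂(2) = 1.00000 bits

D_KL(P||U) = 1.00000 - 0.58555 = 0.41445 ≈ 0.4145 bits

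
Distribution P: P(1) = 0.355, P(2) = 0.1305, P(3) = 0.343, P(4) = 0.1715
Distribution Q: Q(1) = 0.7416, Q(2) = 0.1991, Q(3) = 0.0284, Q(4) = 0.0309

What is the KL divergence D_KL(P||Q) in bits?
1.2000 bits

D_KL(P||Q) = Σ P(x) log₂(P(x)/Q(x))

Computing term by term:
  P(1)·log₂(P(1)/Q(1)) = 0.355·log₂(0.355/0.7416) = -0.37730
  P(2)·log₂(P(2)/Q(2)) = 0.1305·log₂(0.1305/0.1991) = -0.07953
  P(3)·log₂(P(3)/Q(3)) = 0.343·log₂(0.343/0.0284) = 1.23283
  P(4)·log₂(P(4)/Q(4)) = 0.1715·log₂(0.1715/0.0309) = 0.42404

D_KL(P||Q) = -0.37730 - 0.07953 + 1.23283 + 0.42404 = 1.20004 ≈ 1.2000 bits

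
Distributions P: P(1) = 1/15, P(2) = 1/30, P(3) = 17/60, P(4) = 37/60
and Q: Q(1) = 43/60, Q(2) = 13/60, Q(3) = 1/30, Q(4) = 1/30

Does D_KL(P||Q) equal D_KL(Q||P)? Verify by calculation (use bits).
D_KL(P||Q) = 3.1522 bits, D_KL(Q||P) = 2.7974 bits. No — D_KL(P||Q) ≠ D_KL(Q||P) for this pair.

D_KL(P||Q) = Σ P(x) log₂(P(x)/Q(x))

Computing term by term:
  P(1)·log₂(P(1)/Q(1)) = (1/15)·log₂((1/15)/(43/60)) = -0.22842
  P(2)·log₂(P(2)/Q(2)) = (1/30)·log₂((1/30)/(13/60)) = -0.09001
  P(3)·log₂(P(3)/Q(3)) = (17/60)·log₂((17/60)/(1/30)) = 0.87478
  P(4)·log₂(P(4)/Q(4)) = (37/60)·log₂((37/60)/(1/30)) = 2.59583

D_KL(P||Q) = -0.22842 - 0.09001 + 0.87478 + 2.59583 = 3.15218 ≈ 3.1522 bits

D_KL(Q||P) = Σ Q(x) log₂(Q(x)/P(x))

Computing term by term:
  Q(1)·log₂(Q(1)/P(1)) = (43/60)·log₂((43/60)/(1/15)) = 2.45549
  Q(2)·log₂(Q(2)/P(2)) = (13/60)·log₂((13/60)/(1/30)) = 0.58510
  Q(3)·log₂(Q(3)/P(3)) = (1/30)·log₂((1/30)/(17/60)) = -0.10292
  Q(4)·log₂(Q(4)/P(4)) = (1/30)·log₂((1/30)/(37/60)) = -0.14032

D_KL(Q||P) = 2.45549 + 0.58510 - 0.10292 - 0.14032 = 2.79735 ≈ 2.7974 bits

These are NOT equal (difference: 0.3548 bits). KL divergence is asymmetric: D_KL(P||Q) ≠ D_KL(Q||P) in general.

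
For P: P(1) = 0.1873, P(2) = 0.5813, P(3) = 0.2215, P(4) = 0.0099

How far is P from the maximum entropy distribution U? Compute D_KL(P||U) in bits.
0.5448 bits

U(i) = 1/4 for all i

D_KL(P||U) = Σ P(x) log₂(P(x) / (1/4))
           = Σ P(x) log₂(P(x)) + log₂(4)
           = log₂(4) - H(P)

H(P) = -Σ P(x) log₂(P(x)):
  -P(1)·log₂(P(1)) = -(0.1873)·log₂(0.1873) = 0.45262
  -P(2)·log₂(P(2)) = -(0.5813)·log₂(0.5813) = 0.45495
  -P(3)·log₂(P(3)) = -(0.2215)·log₂(0.2215) = 0.48168
  -P(4)·log₂(P(4)) = -(0.0099)·log₂(0.0099) = 0.06592
H(P) = 0.45262 + 0.45495 + 0.48168 + 0.06592 = 1.45517 bits

log₂(4) = 2.00000 bits

D_KL(P||U) = 2.00000 - 1.45517 = 0.54483 ≈ 0.5448 bits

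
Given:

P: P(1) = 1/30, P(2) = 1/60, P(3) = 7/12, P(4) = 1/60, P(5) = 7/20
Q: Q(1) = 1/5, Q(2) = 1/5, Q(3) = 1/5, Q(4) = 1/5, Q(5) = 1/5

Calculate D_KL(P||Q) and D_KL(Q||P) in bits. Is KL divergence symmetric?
D_KL(P||Q) = 0.9778 bits, D_KL(Q||P) = 1.4806 bits. No, KL divergence is not symmetric.

D_KL(P||Q) = Σ P(x) log₂(P(x)/Q(x))

Computing term by term:
  P(1)·log₂(P(1)/Q(1)) = (1/30)·log₂((1/30)/(1/5)) = -0.08617
  P(2)·log₂(P(2)/Q(2)) = (1/60)·log₂((1/60)/(1/5)) = -0.05975
  P(3)·log₂(P(3)/Q(3)) = (7/12)·log₂((7/12)/(1/5)) = 0.90085
  P(4)·log₂(P(4)/Q(4)) = (1/60)·log₂((1/60)/(1/5)) = -0.05975
  P(5)·log₂(P(5)/Q(5)) = (7/20)·log₂((7/20)/(1/5)) = 0.28257

D_KL(P||Q) = -0.08617 - 0.05975 + 0.90085 - 0.05975 + 0.28257 = 0.97775 ≈ 0.9778 bits

D_KL(Q||P) = Σ Q(x) log₂(Q(x)/P(x))

Computing term by term:
  Q(1)·log₂(Q(1)/P(1)) = (1/5)·log₂((1/5)/(1/30)) = 0.51699
  Q(2)·log₂(Q(2)/P(2)) = (1/5)·log₂((1/5)/(1/60)) = 0.71699
  Q(3)·log₂(Q(3)/P(3)) = (1/5)·log₂((1/5)/(7/12)) = -0.30886
  Q(4)·log₂(Q(4)/P(4)) = (1/5)·log₂((1/5)/(1/60)) = 0.71699
  Q(5)·log₂(Q(5)/P(5)) = (1/5)·log₂((1/5)/(7/20)) = -0.16147

D_KL(Q||P) = 0.51699 + 0.71699 - 0.30886 + 0.71699 - 0.16147 = 1.48064 ≈ 1.4806 bits

These are NOT equal (difference: 0.5028 bits). KL divergence is asymmetric: D_KL(P||Q) ≠ D_KL(Q||P) in general.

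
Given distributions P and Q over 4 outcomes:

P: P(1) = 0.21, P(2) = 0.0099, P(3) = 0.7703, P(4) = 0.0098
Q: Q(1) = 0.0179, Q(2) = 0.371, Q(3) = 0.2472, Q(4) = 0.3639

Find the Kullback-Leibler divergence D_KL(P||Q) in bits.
1.9062 bits

D_KL(P||Q) = Σ P(x) log₂(P(x)/Q(x))

Computing term by term:
  P(1)·log₂(P(1)/Q(1)) = 0.21·log₂(0.21/0.0179) = 0.74600
  P(2)·log₂(P(2)/Q(2)) = 0.0099·log₂(0.0099/0.371) = -0.05176
  P(3)·log₂(P(3)/Q(3)) = 0.7703·log₂(0.7703/0.2472) = 1.26309
  P(4)·log₂(P(4)/Q(4)) = 0.0098·log₂(0.0098/0.3639) = -0.05110

D_KL(P||Q) = 0.74600 - 0.05176 + 1.26309 - 0.05110 = 1.90623 ≈ 1.9062 bits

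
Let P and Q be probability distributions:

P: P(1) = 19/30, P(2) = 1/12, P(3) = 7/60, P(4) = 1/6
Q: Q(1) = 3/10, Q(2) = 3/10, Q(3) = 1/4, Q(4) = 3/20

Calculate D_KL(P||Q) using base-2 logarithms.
0.4258 bits

D_KL(P||Q) = Σ P(x) log₂(P(x)/Q(x))

Computing term by term:
  P(1)·log₂(P(1)/Q(1)) = (19/30)·log₂((19/30)/(3/10)) = 0.68273
  P(2)·log₂(P(2)/Q(2)) = (1/12)·log₂((1/12)/(3/10)) = -0.15400
  P(3)·log₂(P(3)/Q(3)) = (7/60)·log₂((7/60)/(1/4)) = -0.12828
  P(4)·log₂(P(4)/Q(4)) = (1/6)·log₂((1/6)/(3/20)) = 0.02533

D_KL(P||Q) = 0.68273 - 0.15400 - 0.12828 + 0.02533 = 0.42578 ≈ 0.4258 bits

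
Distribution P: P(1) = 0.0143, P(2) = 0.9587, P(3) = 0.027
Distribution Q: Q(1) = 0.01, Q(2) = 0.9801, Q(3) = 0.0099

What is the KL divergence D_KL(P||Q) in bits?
0.0159 bits

D_KL(P||Q) = Σ P(x) log₂(P(x)/Q(x))

Computing term by term:
  P(1)·log₂(P(1)/Q(1)) = 0.0143·log₂(0.0143/0.01) = 0.00738
  P(2)·log₂(P(2)/Q(2)) = 0.9587·log₂(0.9587/0.9801) = -0.03053
  P(3)·log₂(P(3)/Q(3)) = 0.027·log₂(0.027/0.0099) = 0.03908

D_KL(P||Q) = 0.00738 - 0.03053 + 0.03908 = 0.01593 ≈ 0.0159 bits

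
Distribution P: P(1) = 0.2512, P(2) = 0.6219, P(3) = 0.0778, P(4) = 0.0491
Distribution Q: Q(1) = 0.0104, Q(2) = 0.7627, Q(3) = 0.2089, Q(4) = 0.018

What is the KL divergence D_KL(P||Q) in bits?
0.9312 bits

D_KL(P||Q) = Σ P(x) log₂(P(x)/Q(x))

Computing term by term:
  P(1)·log₂(P(1)/Q(1)) = 0.2512·log₂(0.2512/0.0104) = 1.15406
  P(2)·log₂(P(2)/Q(2)) = 0.6219·log₂(0.6219/0.7627) = -0.18311
  P(3)·log₂(P(3)/Q(3)) = 0.0778·log₂(0.0778/0.2089) = -0.11086
  P(4)·log₂(P(4)/Q(4)) = 0.0491·log₂(0.0491/0.018) = 0.07108

D_KL(P||Q) = 1.15406 - 0.18311 - 0.11086 + 0.07108 = 0.93117 ≈ 0.9312 bits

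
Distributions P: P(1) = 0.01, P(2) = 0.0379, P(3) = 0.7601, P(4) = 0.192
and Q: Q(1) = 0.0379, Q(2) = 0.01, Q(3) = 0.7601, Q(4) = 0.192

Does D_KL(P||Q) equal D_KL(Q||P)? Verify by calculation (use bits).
D_KL(P||Q) = 0.0536 bits, D_KL(Q||P) = 0.0536 bits. Yes — for this pair D_KL(P||Q) = D_KL(Q||P).

D_KL(P||Q) = Σ P(x) log₂(P(x)/Q(x))

Computing term by term:
  P(1)·log₂(P(1)/Q(1)) = 0.01·log₂(0.01/0.0379) = -0.01922
  P(2)·log₂(P(2)/Q(2)) = 0.0379·log₂(0.0379/0.01) = 0.07285
  P(3)·log₂(P(3)/Q(3)) = 0.7601·log₂(0.7601/0.7601) = 0.00000
  P(4)·log₂(P(4)/Q(4)) = 0.192·log₂(0.192/0.192) = 0.00000

D_KL(P||Q) = -0.01922 + 0.07285 + 0.00000 + 0.00000 = 0.05363 ≈ 0.0536 bits

D_KL(Q||P) = Σ Q(x) log₂(Q(x)/P(x))

Computing term by term:
  Q(1)·log₂(Q(1)/P(1)) = 0.0379·log₂(0.0379/0.01) = 0.07285
  Q(2)·log₂(Q(2)/P(2)) = 0.01·log₂(0.01/0.0379) = -0.01922
  Q(3)·log₂(Q(3)/P(3)) = 0.7601·log₂(0.7601/0.7601) = 0.00000
  Q(4)·log₂(Q(4)/P(4)) = 0.192·log₂(0.192/0.192) = 0.00000

D_KL(Q||P) = 0.07285 - 0.01922 + 0.00000 + 0.00000 = 0.05363 ≈ 0.0536 bits

These ARE equal here. Q is P with outcomes relabeled (Q(1) = P(2), Q(2) = P(1)) by a relabeling that is its own inverse, so the two sums contain exactly the same terms in a different order. This is a special case — KL divergence is not symmetric in general: D_KL(P||Q) ≠ D_KL(Q||P) for most P, Q.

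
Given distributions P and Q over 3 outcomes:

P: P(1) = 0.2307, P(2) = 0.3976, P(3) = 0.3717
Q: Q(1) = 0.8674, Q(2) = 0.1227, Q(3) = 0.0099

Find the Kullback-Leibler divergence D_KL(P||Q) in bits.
2.1778 bits

D_KL(P||Q) = Σ P(x) log₂(P(x)/Q(x))

Computing term by term:
  P(1)·log₂(P(1)/Q(1)) = 0.2307·log₂(0.2307/0.8674) = -0.44079
  P(2)·log₂(P(2)/Q(2)) = 0.3976·log₂(0.3976/0.1227) = 0.67440
  P(3)·log₂(P(3)/Q(3)) = 0.3717·log₂(0.3717/0.0099) = 1.94420

D_KL(P||Q) = -0.44079 + 0.67440 + 1.94420 = 2.17781 ≈ 2.1778 bits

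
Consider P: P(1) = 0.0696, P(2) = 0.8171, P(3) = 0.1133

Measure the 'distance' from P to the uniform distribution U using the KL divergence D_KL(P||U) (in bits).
0.7233 bits

U(i) = 1/3 for all i

D_KL(P||U) = Σ P(x) log₂(P(x) / (1/3))
           = Σ P(x) log₂(P(x)) + log₂(3)
           = log₂(3) - H(P)

H(P) = -Σ P(x) log₂(P(x)):
  -P(1)·log₂(P(1)) = -(0.0696)·log₂(0.0696) = 0.26760
  -P(2)·log₂(P(2)) = -(0.8171)·log₂(0.8171) = 0.23812
  -P(3)·log₂(P(3)) = -(0.1133)·log₂(0.1133) = 0.35596
H(P) = 0.26760 + 0.23812 + 0.35596 = 0.86168 bits

log₂(3) = 1.58496 bits

D_KL(P||U) = 1.58496 - 0.86168 = 0.72328 ≈ 0.7233 bits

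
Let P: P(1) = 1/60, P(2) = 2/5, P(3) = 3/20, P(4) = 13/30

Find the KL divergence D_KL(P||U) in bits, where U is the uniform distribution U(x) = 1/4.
0.4394 bits

U(i) = 1/4 for all i

D_KL(P||U) = Σ P(x) log₂(P(x) / (1/4))
           = Σ P(x) log₂(P(x)) + log₂(4)
           = log₂(4) - H(P)

H(P) = -Σ P(x) log₂(P(x)):
  -P(1)·log₂(P(1)) = -(1/60)·log₂(1/60) = 0.09845
  -P(2)·log₂(P(2)) = -(2/5)·log₂(2/5) = 0.52877
  -P(3)·log₂(P(3)) = -(3/20)·log₂(3/20) = 0.41054
  -P(4)·log₂(P(4)) = -(13/30)·log₂(13/30) = 0.52280
H(P) = 0.09845 + 0.52877 + 0.41054 + 0.52280 = 1.56056 bits

log₂(4) = 2.00000 bits

D_KL(P||U) = 2.00000 - 1.56056 = 0.43944 ≈ 0.4394 bits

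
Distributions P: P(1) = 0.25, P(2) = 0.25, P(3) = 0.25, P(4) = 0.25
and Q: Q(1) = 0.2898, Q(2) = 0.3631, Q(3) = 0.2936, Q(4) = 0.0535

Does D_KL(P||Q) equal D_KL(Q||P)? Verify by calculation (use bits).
D_KL(P||Q) = 0.3102 bits, D_KL(Q||P) = 0.2064 bits. No — D_KL(P||Q) ≠ D_KL(Q||P) for this pair.

D_KL(P||Q) = Σ P(x) log₂(P(x)/Q(x))

Computing term by term:
  P(1)·log₂(P(1)/Q(1)) = 0.25·log₂(0.25/0.2898) = -0.05328
  P(2)·log₂(P(2)/Q(2)) = 0.25·log₂(0.25/0.3631) = -0.13461
  P(3)·log₂(P(3)/Q(3)) = 0.25·log₂(0.25/0.2936) = -0.05798
  P(4)·log₂(P(4)/Q(4)) = 0.25·log₂(0.25/0.0535) = 0.55608

D_KL(P||Q) = -0.05328 - 0.13461 - 0.05798 + 0.55608 = 0.31021 ≈ 0.3102 bits

D_KL(Q||P) = Σ Q(x) log₂(Q(x)/P(x))

Computing term by term:
  Q(1)·log₂(Q(1)/P(1)) = 0.2898·log₂(0.2898/0.25) = 0.06176
  Q(2)·log₂(Q(2)/P(2)) = 0.3631·log₂(0.3631/0.25) = 0.19551
  Q(3)·log₂(Q(3)/P(3)) = 0.2936·log₂(0.2936/0.25) = 0.06809
  Q(4)·log₂(Q(4)/P(4)) = 0.0535·log₂(0.0535/0.25) = -0.11900

D_KL(Q||P) = 0.06176 + 0.19551 + 0.06809 - 0.11900 = 0.20636 ≈ 0.2064 bits

These are NOT equal (difference: 0.1038 bits). KL divergence is asymmetric: D_KL(P||Q) ≠ D_KL(Q||P) in general.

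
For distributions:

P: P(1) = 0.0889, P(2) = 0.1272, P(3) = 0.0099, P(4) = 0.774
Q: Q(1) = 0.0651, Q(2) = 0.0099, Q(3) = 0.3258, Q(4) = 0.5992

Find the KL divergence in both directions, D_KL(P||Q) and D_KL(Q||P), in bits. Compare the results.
D_KL(P||Q) = 0.7444 bits, D_KL(Q||P) = 1.3552 bits. D_KL(Q||P) is larger than D_KL(P||Q) by 0.6108 bits; the two directions differ.

D_KL(P||Q) = Σ P(x) log₂(P(x)/Q(x))

Computing term by term:
  P(1)·log₂(P(1)/Q(1)) = 0.0889·log₂(0.0889/0.0651) = 0.03996
  P(2)·log₂(P(2)/Q(2)) = 0.1272·log₂(0.1272/0.0099) = 0.46854
  P(3)·log₂(P(3)/Q(3)) = 0.0099·log₂(0.0099/0.3258) = -0.04990
  P(4)·log₂(P(4)/Q(4)) = 0.774·log₂(0.774/0.5992) = 0.28584

D_KL(P||Q) = 0.03996 + 0.46854 - 0.04990 + 0.28584 = 0.74444 ≈ 0.7444 bits

D_KL(Q||P) = Σ Q(x) log₂(Q(x)/P(x))

Computing term by term:
  Q(1)·log₂(Q(1)/P(1)) = 0.0651·log₂(0.0651/0.0889) = -0.02926
  Q(2)·log₂(Q(2)/P(2)) = 0.0099·log₂(0.0099/0.1272) = -0.03647
  Q(3)·log₂(Q(3)/P(3)) = 0.3258·log₂(0.3258/0.0099) = 1.64217
  Q(4)·log₂(Q(4)/P(4)) = 0.5992·log₂(0.5992/0.774) = -0.22128

D_KL(Q||P) = -0.02926 - 0.03647 + 1.64217 - 0.22128 = 1.35516 ≈ 1.3552 bits

These are NOT equal (difference: 0.6108 bits). KL divergence is asymmetric: D_KL(P||Q) ≠ D_KL(Q||P) in general.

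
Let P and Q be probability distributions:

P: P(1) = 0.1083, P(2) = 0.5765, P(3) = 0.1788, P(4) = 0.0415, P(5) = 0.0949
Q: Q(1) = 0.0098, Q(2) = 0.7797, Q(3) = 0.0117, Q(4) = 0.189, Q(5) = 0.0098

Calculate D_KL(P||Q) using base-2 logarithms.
1.0477 bits

D_KL(P||Q) = Σ P(x) log₂(P(x)/Q(x))

Computing term by term:
  P(1)·log₂(P(1)/Q(1)) = 0.1083·log₂(0.1083/0.0098) = 0.37538
  P(2)·log₂(P(2)/Q(2)) = 0.5765·log₂(0.5765/0.7797) = -0.25112
  P(3)·log₂(P(3)/Q(3)) = 0.1788·log₂(0.1788/0.0117) = 0.70336
  P(4)·log₂(P(4)/Q(4)) = 0.0415·log₂(0.0415/0.189) = -0.09077
  P(5)·log₂(P(5)/Q(5)) = 0.0949·log₂(0.0949/0.0098) = 0.31085

D_KL(P||Q) = 0.37538 - 0.25112 + 0.70336 - 0.09077 + 0.31085 = 1.04770 ≈ 1.0477 bits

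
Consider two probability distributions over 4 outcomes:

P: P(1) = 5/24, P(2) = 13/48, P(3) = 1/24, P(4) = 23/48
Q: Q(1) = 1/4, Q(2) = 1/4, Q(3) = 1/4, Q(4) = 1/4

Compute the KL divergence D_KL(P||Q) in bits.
0.3185 bits

D_KL(P||Q) = Σ P(x) log₂(P(x)/Q(x))

Computing term by term:
  P(1)·log₂(P(1)/Q(1)) = (5/24)·log₂((5/24)/(1/4)) = -0.05480
  P(2)·log₂(P(2)/Q(2)) = (13/48)·log₂((13/48)/(1/4)) = 0.03128
  P(3)·log₂(P(3)/Q(3)) = (1/24)·log₂((1/24)/(1/4)) = -0.10771
  P(4)·log₂(P(4)/Q(4)) = (23/48)·log₂((23/48)/(1/4)) = 0.44975

D_KL(P||Q) = -0.05480 + 0.03128 - 0.10771 + 0.44975 = 0.31852 ≈ 0.3185 bits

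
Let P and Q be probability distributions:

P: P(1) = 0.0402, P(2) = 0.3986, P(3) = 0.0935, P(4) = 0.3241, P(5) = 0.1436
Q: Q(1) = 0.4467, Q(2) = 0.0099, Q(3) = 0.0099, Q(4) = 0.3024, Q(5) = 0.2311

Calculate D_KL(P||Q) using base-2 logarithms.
2.2221 bits

D_KL(P||Q) = Σ P(x) log₂(P(x)/Q(x))

Computing term by term:
  P(1)·log₂(P(1)/Q(1)) = 0.0402·log₂(0.0402/0.4467) = -0.13966
  P(2)·log₂(P(2)/Q(2)) = 0.3986·log₂(0.3986/0.0099) = 2.12508
  P(3)·log₂(P(3)/Q(3)) = 0.0935·log₂(0.0935/0.0099) = 0.30289
  P(4)·log₂(P(4)/Q(4)) = 0.3241·log₂(0.3241/0.3024) = 0.03240
  P(5)·log₂(P(5)/Q(5)) = 0.1436·log₂(0.1436/0.2311) = -0.09858

D_KL(P||Q) = -0.13966 + 2.12508 + 0.30289 + 0.03240 - 0.09858 = 2.22213 ≈ 2.2221 bits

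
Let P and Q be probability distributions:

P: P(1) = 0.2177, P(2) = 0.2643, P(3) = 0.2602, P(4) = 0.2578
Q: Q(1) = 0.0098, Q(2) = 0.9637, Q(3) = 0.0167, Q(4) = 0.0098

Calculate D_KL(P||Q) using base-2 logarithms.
2.7275 bits

D_KL(P||Q) = Σ P(x) log₂(P(x)/Q(x))

Computing term by term:
  P(1)·log₂(P(1)/Q(1)) = 0.2177·log₂(0.2177/0.0098) = 0.97386
  P(2)·log₂(P(2)/Q(2)) = 0.2643·log₂(0.2643/0.9637) = -0.49329
  P(3)·log₂(P(3)/Q(3)) = 0.2602·log₂(0.2602/0.0167) = 1.03083
  P(4)·log₂(P(4)/Q(4)) = 0.2578·log₂(0.2578/0.0098) = 1.21613

D_KL(P||Q) = 0.97386 - 0.49329 + 1.03083 + 1.21613 = 2.72753 ≈ 2.7275 bits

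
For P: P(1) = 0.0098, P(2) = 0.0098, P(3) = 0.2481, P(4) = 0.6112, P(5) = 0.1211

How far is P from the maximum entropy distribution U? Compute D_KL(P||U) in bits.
0.8892 bits

U(i) = 1/5 for all i

D_KL(P||U) = Σ P(x) log₂(P(x) / (1/5))
           = Σ P(x) log₂(P(x)) + log₂(5)
           = log₂(5) - H(P)

H(P) = -Σ P(x) log₂(P(x)):
  -P(1)·log₂(P(1)) = -(0.0098)·log₂(0.0098) = 0.06540
  -P(2)·log₂(P(2)) = -(0.0098)·log₂(0.0098) = 0.06540
  -P(3)·log₂(P(3)) = -(0.2481)·log₂(0.2481) = 0.49893
  -P(4)·log₂(P(4)) = -(0.6112)·log₂(0.6112) = 0.43413
  -P(5)·log₂(P(5)) = -(0.1211)·log₂(0.1211) = 0.36884
H(P) = 0.06540 + 0.06540 + 0.49893 + 0.43413 + 0.36884 = 1.43270 bits

log₂(5) = 2.32193 bits

D_KL(P||U) = 2.32193 - 1.43270 = 0.88923 ≈ 0.8892 bits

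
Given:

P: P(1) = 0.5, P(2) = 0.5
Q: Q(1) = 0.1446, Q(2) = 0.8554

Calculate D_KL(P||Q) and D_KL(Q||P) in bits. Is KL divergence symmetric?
D_KL(P||Q) = 0.5076 bits, D_KL(Q||P) = 0.4038 bits. No, KL divergence is not symmetric.

D_KL(P||Q) = Σ P(x) log₂(P(x)/Q(x))

Computing term by term:
  P(1)·log₂(P(1)/Q(1)) = 0.5·log₂(0.5/0.1446) = 0.89493
  P(2)·log₂(P(2)/Q(2)) = 0.5·log₂(0.5/0.8554) = -0.38734

D_KL(P||Q) = 0.89493 - 0.38734 = 0.50759 ≈ 0.5076 bits

D_KL(Q||P) = Σ Q(x) log₂(Q(x)/P(x))

Computing term by term:
  Q(1)·log₂(Q(1)/P(1)) = 0.1446·log₂(0.1446/0.5) = -0.25881
  Q(2)·log₂(Q(2)/P(2)) = 0.8554·log₂(0.8554/0.5) = 0.66265

D_KL(Q||P) = -0.25881 + 0.66265 = 0.40384 ≈ 0.4038 bits

These are NOT equal (difference: 0.1038 bits). KL divergence is asymmetric: D_KL(P||Q) ≠ D_KL(Q||P) in general.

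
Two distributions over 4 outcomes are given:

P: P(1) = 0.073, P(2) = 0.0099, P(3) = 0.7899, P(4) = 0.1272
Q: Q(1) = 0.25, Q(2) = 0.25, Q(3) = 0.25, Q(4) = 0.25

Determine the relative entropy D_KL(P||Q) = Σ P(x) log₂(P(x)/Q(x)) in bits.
1.0113 bits

D_KL(P||Q) = Σ P(x) log₂(P(x)/Q(x))

Computing term by term:
  P(1)·log₂(P(1)/Q(1)) = 0.073·log₂(0.073/0.25) = -0.12965
  P(2)·log₂(P(2)/Q(2)) = 0.0099·log₂(0.0099/0.25) = -0.04612
  P(3)·log₂(P(3)/Q(3)) = 0.7899·log₂(0.7899/0.25) = 1.31103
  P(4)·log₂(P(4)/Q(4)) = 0.1272·log₂(0.1272/0.25) = -0.12400

D_KL(P||Q) = -0.12965 - 0.04612 + 1.31103 - 0.12400 = 1.01126 ≈ 1.0113 bits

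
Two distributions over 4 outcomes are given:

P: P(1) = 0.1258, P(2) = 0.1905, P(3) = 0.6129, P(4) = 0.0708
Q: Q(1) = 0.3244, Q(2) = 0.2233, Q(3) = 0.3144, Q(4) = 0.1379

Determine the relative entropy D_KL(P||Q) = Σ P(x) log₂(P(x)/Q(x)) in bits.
0.3066 bits

D_KL(P||Q) = Σ P(x) log₂(P(x)/Q(x))

Computing term by term:
  P(1)·log₂(P(1)/Q(1)) = 0.1258·log₂(0.1258/0.3244) = -0.17192
  P(2)·log₂(P(2)/Q(2)) = 0.1905·log₂(0.1905/0.2233) = -0.04366
  P(3)·log₂(P(3)/Q(3)) = 0.6129·log₂(0.6129/0.3144) = 0.59025
  P(4)·log₂(P(4)/Q(4)) = 0.0708·log₂(0.0708/0.1379) = -0.06810

D_KL(P||Q) = -0.17192 - 0.04366 + 0.59025 - 0.06810 = 0.30657 ≈ 0.3066 bits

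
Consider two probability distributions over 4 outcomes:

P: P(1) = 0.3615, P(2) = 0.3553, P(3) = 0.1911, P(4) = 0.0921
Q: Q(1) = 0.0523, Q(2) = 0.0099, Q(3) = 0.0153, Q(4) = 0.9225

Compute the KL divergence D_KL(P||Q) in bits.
3.2335 bits

D_KL(P||Q) = Σ P(x) log₂(P(x)/Q(x))

Computing term by term:
  P(1)·log₂(P(1)/Q(1)) = 0.3615·log₂(0.3615/0.0523) = 1.00826
  P(2)·log₂(P(2)/Q(2)) = 0.3553·log₂(0.3553/0.0099) = 1.83529
  P(3)·log₂(P(3)/Q(3)) = 0.1911·log₂(0.1911/0.0153) = 0.69612
  P(4)·log₂(P(4)/Q(4)) = 0.0921·log₂(0.0921/0.9225) = -0.30617

D_KL(P||Q) = 1.00826 + 1.83529 + 0.69612 - 0.30617 = 3.23350 ≈ 3.2335 bits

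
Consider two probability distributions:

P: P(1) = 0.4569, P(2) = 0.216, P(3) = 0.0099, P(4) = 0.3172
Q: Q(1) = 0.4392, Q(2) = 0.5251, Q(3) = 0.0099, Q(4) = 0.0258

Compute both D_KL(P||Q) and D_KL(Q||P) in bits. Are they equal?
D_KL(P||Q) = 0.8975 bits, D_KL(Q||P) = 0.5545 bits. No, they are not equal.

D_KL(P||Q) = Σ P(x) log₂(P(x)/Q(x))

Computing term by term:
  P(1)·log₂(P(1)/Q(1)) = 0.4569·log₂(0.4569/0.4392) = 0.02604
  P(2)·log₂(P(2)/Q(2)) = 0.216·log₂(0.216/0.5251) = -0.27682
  P(3)·log₂(P(3)/Q(3)) = 0.0099·log₂(0.0099/0.0099) = 0.00000
  P(4)·log₂(P(4)/Q(4)) = 0.3172·log₂(0.3172/0.0258) = 1.14825

D_KL(P||Q) = 0.02604 - 0.27682 + 0.00000 + 1.14825 = 0.89747 ≈ 0.8975 bits

D_KL(Q||P) = Σ Q(x) log₂(Q(x)/P(x))

Computing term by term:
  Q(1)·log₂(Q(1)/P(1)) = 0.4392·log₂(0.4392/0.4569) = -0.02503
  Q(2)·log₂(Q(2)/P(2)) = 0.5251·log₂(0.5251/0.216) = 0.67295
  Q(3)·log₂(Q(3)/P(3)) = 0.0099·log₂(0.0099/0.0099) = 0.00000
  Q(4)·log₂(Q(4)/P(4)) = 0.0258·log₂(0.0258/0.3172) = -0.09339

D_KL(Q||P) = -0.02503 + 0.67295 + 0.00000 - 0.09339 = 0.55453 ≈ 0.5545 bits

These are NOT equal (difference: 0.3430 bits). KL divergence is asymmetric: D_KL(P||Q) ≠ D_KL(Q||P) in general.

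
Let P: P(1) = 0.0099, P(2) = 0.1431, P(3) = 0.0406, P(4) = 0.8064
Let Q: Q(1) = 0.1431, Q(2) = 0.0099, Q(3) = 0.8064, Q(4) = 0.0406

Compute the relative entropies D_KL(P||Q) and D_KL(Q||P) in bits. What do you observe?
D_KL(P||Q) = 3.8154 bits, D_KL(Q||P) = 3.8154 bits. The two directions give the same value here, because Q is a self-inverse relabeling of P; in general KL divergence is asymmetric.

D_KL(P||Q) = Σ P(x) log₂(P(x)/Q(x))

Computing term by term:
  P(1)·log₂(P(1)/Q(1)) = 0.0099·log₂(0.0099/0.1431) = -0.03815
  P(2)·log₂(P(2)/Q(2)) = 0.1431·log₂(0.1431/0.0099) = 0.55143
  P(3)·log₂(P(3)/Q(3)) = 0.0406·log₂(0.0406/0.8064) = -0.17506
  P(4)·log₂(P(4)/Q(4)) = 0.8064·log₂(0.8064/0.0406) = 3.47715

D_KL(P||Q) = -0.03815 + 0.55143 - 0.17506 + 3.47715 = 3.81537 ≈ 3.8154 bits

D_KL(Q||P) = Σ Q(x) log₂(Q(x)/P(x))

Computing term by term:
  Q(1)·log₂(Q(1)/P(1)) = 0.1431·log₂(0.1431/0.0099) = 0.55143
  Q(2)·log₂(Q(2)/P(2)) = 0.0099·log₂(0.0099/0.1431) = -0.03815
  Q(3)·log₂(Q(3)/P(3)) = 0.8064·log₂(0.8064/0.0406) = 3.47715
  Q(4)·log₂(Q(4)/P(4)) = 0.0406·log₂(0.0406/0.8064) = -0.17506

D_KL(Q||P) = 0.55143 - 0.03815 + 3.47715 - 0.17506 = 3.81537 ≈ 3.8154 bits

These ARE equal here. Q is P with outcomes relabeled (Q(1) = P(2), Q(2) = P(1), Q(3) = P(4), Q(4) = P(3)) by a relabeling that is its own inverse, so the two sums contain exactly the same terms in a different order. This is a special case — KL divergence is not symmetric in general: D_KL(P||Q) ≠ D_KL(Q||P) for most P, Q.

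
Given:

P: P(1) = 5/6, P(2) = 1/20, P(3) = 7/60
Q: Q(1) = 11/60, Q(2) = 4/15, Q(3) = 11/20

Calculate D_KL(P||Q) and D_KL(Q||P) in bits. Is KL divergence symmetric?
D_KL(P||Q) = 1.4386 bits, D_KL(Q||P) = 1.4739 bits. No, KL divergence is not symmetric.

D_KL(P||Q) = Σ P(x) log₂(P(x)/Q(x))

Computing term by term:
  P(1)·log₂(P(1)/Q(1)) = (5/6)·log₂((5/6)/(11/60)) = 1.82035
  P(2)·log₂(P(2)/Q(2)) = (1/20)·log₂((1/20)/(4/15)) = -0.12075
  P(3)·log₂(P(3)/Q(3)) = (7/60)·log₂((7/60)/(11/20)) = -0.26099

D_KL(P||Q) = 1.82035 - 0.12075 - 0.26099 = 1.43861 ≈ 1.4386 bits

D_KL(Q||P) = Σ Q(x) log₂(Q(x)/P(x))

Computing term by term:
  Q(1)·log₂(Q(1)/P(1)) = (11/60)·log₂((11/60)/(5/6)) = -0.40048
  Q(2)·log₂(Q(2)/P(2)) = (4/15)·log₂((4/15)/(1/20)) = 0.64401
  Q(3)·log₂(Q(3)/P(3)) = (11/20)·log₂((11/20)/(7/60)) = 1.23037

D_KL(Q||P) = -0.40048 + 0.64401 + 1.23037 = 1.47390 ≈ 1.4739 bits

These are NOT equal (difference: 0.0353 bits). KL divergence is asymmetric: D_KL(P||Q) ≠ D_KL(Q||P) in general.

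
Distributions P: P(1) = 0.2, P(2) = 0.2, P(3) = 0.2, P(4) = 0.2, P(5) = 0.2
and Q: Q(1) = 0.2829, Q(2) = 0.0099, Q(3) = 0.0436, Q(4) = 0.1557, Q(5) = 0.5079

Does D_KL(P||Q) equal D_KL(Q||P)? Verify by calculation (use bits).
D_KL(P||Q) = 1.0101 bits, D_KL(Q||P) = 0.6294 bits. No — D_KL(P||Q) ≠ D_KL(Q||P) for this pair.

D_KL(P||Q) = Σ P(x) log₂(P(x)/Q(x))

Computing term by term:
  P(1)·log₂(P(1)/Q(1)) = 0.2·log₂(0.2/0.2829) = -0.10006
  P(2)·log₂(P(2)/Q(2)) = 0.2·log₂(0.2/0.0099) = 0.86729
  P(3)·log₂(P(3)/Q(3)) = 0.2·log₂(0.2/0.0436) = 0.43952
  P(4)·log₂(P(4)/Q(4)) = 0.2·log₂(0.2/0.1557) = 0.07225
  P(5)·log₂(P(5)/Q(5)) = 0.2·log₂(0.2/0.5079) = -0.26891

D_KL(P||Q) = -0.10006 + 0.86729 + 0.43952 + 0.07225 - 0.26891 = 1.01009 ≈ 1.0101 bits

D_KL(Q||P) = Σ Q(x) log₂(Q(x)/P(x))

Computing term by term:
  Q(1)·log₂(Q(1)/P(1)) = 0.2829·log₂(0.2829/0.2) = 0.14153
  Q(2)·log₂(Q(2)/P(2)) = 0.0099·log₂(0.0099/0.2) = -0.04293
  Q(3)·log₂(Q(3)/P(3)) = 0.0436·log₂(0.0436/0.2) = -0.09582
  Q(4)·log₂(Q(4)/P(4)) = 0.1557·log₂(0.1557/0.2) = -0.05624
  Q(5)·log₂(Q(5)/P(5)) = 0.5079·log₂(0.5079/0.2) = 0.68289

D_KL(Q||P) = 0.14153 - 0.04293 - 0.09582 - 0.05624 + 0.68289 = 0.62943 ≈ 0.6294 bits

These are NOT equal (difference: 0.3807 bits). KL divergence is asymmetric: D_KL(P||Q) ≠ D_KL(Q||P) in general.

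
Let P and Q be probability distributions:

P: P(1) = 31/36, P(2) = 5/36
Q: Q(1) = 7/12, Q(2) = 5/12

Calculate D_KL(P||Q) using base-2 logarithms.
0.2637 bits

D_KL(P||Q) = Σ P(x) log₂(P(x)/Q(x))

Computing term by term:
  P(1)·log₂(P(1)/Q(1)) = (31/36)·log₂((31/36)/(7/12)) = 0.48384
  P(2)·log₂(P(2)/Q(2)) = (5/36)·log₂((5/36)/(5/12)) = -0.22013

D_KL(P||Q) = 0.48384 - 0.22013 = 0.26371 ≈ 0.2637 bits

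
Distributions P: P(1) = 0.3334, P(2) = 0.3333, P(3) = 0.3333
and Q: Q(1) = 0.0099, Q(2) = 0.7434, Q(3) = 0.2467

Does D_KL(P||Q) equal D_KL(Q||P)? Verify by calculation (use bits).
D_KL(P||Q) = 1.4505 bits, D_KL(Q||P) = 0.7030 bits. No — D_KL(P||Q) ≠ D_KL(Q||P) for this pair.

D_KL(P||Q) = Σ P(x) log₂(P(x)/Q(x))

Computing term by term:
  P(1)·log₂(P(1)/Q(1)) = 0.3334·log₂(0.3334/0.0099) = 1.69157
  P(2)·log₂(P(2)/Q(2)) = 0.3333·log₂(0.3333/0.7434) = -0.38573
  P(3)·log₂(P(3)/Q(3)) = 0.3333·log₂(0.3333/0.2467) = 0.14467

D_KL(P||Q) = 1.69157 - 0.38573 + 0.14467 = 1.45051 ≈ 1.4505 bits

D_KL(Q||P) = Σ Q(x) log₂(Q(x)/P(x))

Computing term by term:
  Q(1)·log₂(Q(1)/P(1)) = 0.0099·log₂(0.0099/0.3334) = -0.05023
  Q(2)·log₂(Q(2)/P(2)) = 0.7434·log₂(0.7434/0.3333) = 0.86035
  Q(3)·log₂(Q(3)/P(3)) = 0.2467·log₂(0.2467/0.3333) = -0.10708

D_KL(Q||P) = -0.05023 + 0.86035 - 0.10708 = 0.70304 ≈ 0.7030 bits

These are NOT equal (difference: 0.7475 bits). KL divergence is asymmetric: D_KL(P||Q) ≠ D_KL(Q||P) in general.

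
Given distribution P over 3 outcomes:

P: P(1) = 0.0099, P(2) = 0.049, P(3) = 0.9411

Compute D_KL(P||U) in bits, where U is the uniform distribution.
1.2234 bits

U(i) = 1/3 for all i

D_KL(P||U) = Σ P(x) log₂(P(x) / (1/3))
           = Σ P(x) log₂(P(x)) + log₂(3)
           = log₂(3) - H(P)

H(P) = -Σ P(x) log₂(P(x)):
  -P(1)·log₂(P(1)) = -(0.0099)·log₂(0.0099) = 0.06592
  -P(2)·log₂(P(2)) = -(0.049)·log₂(0.049) = 0.21320
  -P(3)·log₂(P(3)) = -(0.9411)·log₂(0.9411) = 0.08242
H(P) = 0.06592 + 0.21320 + 0.08242 = 0.36154 bits

log₂(3) = 1.58496 bits

D_KL(P||U) = 1.58496 - 0.36154 = 1.22342 ≈ 1.2234 bits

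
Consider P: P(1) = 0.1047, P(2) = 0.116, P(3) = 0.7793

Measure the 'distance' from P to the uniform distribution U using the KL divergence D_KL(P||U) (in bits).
0.6032 bits

U(i) = 1/3 for all i

D_KL(P||U) = Σ P(x) log₂(P(x) / (1/3))
           = Σ P(x) log₂(P(x)) + log₂(3)
           = log₂(3) - H(P)

H(P) = -Σ P(x) log₂(P(x)):
  -P(1)·log₂(P(1)) = -(0.1047)·log₂(0.1047) = 0.34087
  -P(2)·log₂(P(2)) = -(0.116)·log₂(0.116) = 0.36051
  -P(3)·log₂(P(3)) = -(0.7793)·log₂(0.7793) = 0.28035
H(P) = 0.34087 + 0.36051 + 0.28035 = 0.98173 bits

log₂(3) = 1.58496 bits

D_KL(P||U) = 1.58496 - 0.98173 = 0.60323 ≈ 0.6032 bits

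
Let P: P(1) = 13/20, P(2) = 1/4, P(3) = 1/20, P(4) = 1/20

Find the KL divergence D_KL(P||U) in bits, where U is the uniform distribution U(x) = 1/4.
0.6638 bits

U(i) = 1/4 for all i

D_KL(P||U) = Σ P(x) log₂(P(x) / (1/4))
           = Σ P(x) log₂(P(x)) + log₂(4)
           = log₂(4) - H(P)

H(P) = -Σ P(x) log₂(P(x)):
  -P(1)·log₂(P(1)) = -(13/20)·log₂(13/20) = 0.40397
  -P(2)·log₂(P(2)) = -(1/4)·log₂(1/4) = 0.50000
  -P(3)·log₂(P(3)) = -(1/20)·log₂(1/20) = 0.21610
  -P(4)·log₂(P(4)) = -(1/20)·log₂(1/20) = 0.21610
H(P) = 0.40397 + 0.50000 + 0.21610 + 0.21610 = 1.33617 bits

log₂(4) = 2.00000 bits

D_KL(P||U) = 2.00000 - 1.33617 = 0.66383 ≈ 0.6638 bits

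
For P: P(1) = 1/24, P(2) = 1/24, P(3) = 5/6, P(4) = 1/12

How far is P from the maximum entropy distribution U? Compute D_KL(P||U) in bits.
1.1000 bits

U(i) = 1/4 for all i

D_KL(P||U) = Σ P(x) log₂(P(x) / (1/4))
           = Σ P(x) log₂(P(x)) + log₂(4)
           = log₂(4) - H(P)

H(P) = -Σ P(x) log₂(P(x)):
  -P(1)·log₂(P(1)) = -(1/24)·log₂(1/24) = 0.19104
  -P(2)·log₂(P(2)) = -(1/24)·log₂(1/24) = 0.19104
  -P(3)·log₂(P(3)) = -(5/6)·log₂(5/6) = 0.21920
  -P(4)·log₂(P(4)) = -(1/12)·log₂(1/12) = 0.29875
H(P) = 0.19104 + 0.19104 + 0.21920 + 0.29875 = 0.90003 bits

log₂(4) = 2.00000 bits

D_KL(P||U) = 2.00000 - 0.90003 = 1.09997 ≈ 1.1000 bits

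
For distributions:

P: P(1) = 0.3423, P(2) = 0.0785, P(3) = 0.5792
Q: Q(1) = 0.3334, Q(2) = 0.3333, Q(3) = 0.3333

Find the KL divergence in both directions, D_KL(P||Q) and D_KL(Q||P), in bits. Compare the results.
D_KL(P||Q) = 0.3110 bits, D_KL(Q||P) = 0.4169 bits. D_KL(Q||P) is larger than D_KL(P||Q) by 0.1059 bits; the two directions differ.

D_KL(P||Q) = Σ P(x) log₂(P(x)/Q(x))

Computing term by term:
  P(1)·log₂(P(1)/Q(1)) = 0.3423·log₂(0.3423/0.3334) = 0.01301
  P(2)·log₂(P(2)/Q(2)) = 0.0785·log₂(0.0785/0.3333) = -0.16376
  P(3)·log₂(P(3)/Q(3)) = 0.5792·log₂(0.5792/0.3333) = 0.46176

D_KL(P||Q) = 0.01301 - 0.16376 + 0.46176 = 0.31101 ≈ 0.3110 bits

D_KL(Q||P) = Σ Q(x) log₂(Q(x)/P(x))

Computing term by term:
  Q(1)·log₂(Q(1)/P(1)) = 0.3334·log₂(0.3334/0.3423) = -0.01267
  Q(2)·log₂(Q(2)/P(2)) = 0.3333·log₂(0.3333/0.0785) = 0.69528
  Q(3)·log₂(Q(3)/P(3)) = 0.3333·log₂(0.3333/0.5792) = -0.26572

D_KL(Q||P) = -0.01267 + 0.69528 - 0.26572 = 0.41689 ≈ 0.4169 bits

These are NOT equal (difference: 0.1059 bits). KL divergence is asymmetric: D_KL(P||Q) ≠ D_KL(Q||P) in general.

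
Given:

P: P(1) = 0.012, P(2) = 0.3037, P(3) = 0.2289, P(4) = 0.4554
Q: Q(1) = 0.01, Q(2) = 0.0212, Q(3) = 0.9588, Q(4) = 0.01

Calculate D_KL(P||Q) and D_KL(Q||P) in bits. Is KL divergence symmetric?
D_KL(P||Q) = 3.2053 bits, D_KL(Q||P) = 1.8422 bits. No, KL divergence is not symmetric.

D_KL(P||Q) = Σ P(x) log₂(P(x)/Q(x))

Computing term by term:
  P(1)·log₂(P(1)/Q(1)) = 0.012·log₂(0.012/0.01) = 0.00316
  P(2)·log₂(P(2)/Q(2)) = 0.3037·log₂(0.3037/0.0212) = 1.16636
  P(3)·log₂(P(3)/Q(3)) = 0.2289·log₂(0.2289/0.9588) = -0.47302
  P(4)·log₂(P(4)/Q(4)) = 0.4554·log₂(0.4554/0.01) = 2.50883

D_KL(P||Q) = 0.00316 + 1.16636 - 0.47302 + 2.50883 = 3.20533 ≈ 3.2053 bits

D_KL(Q||P) = Σ Q(x) log₂(Q(x)/P(x))

Computing term by term:
  Q(1)·log₂(Q(1)/P(1)) = 0.01·log₂(0.01/0.012) = -0.00263
  Q(2)·log₂(Q(2)/P(2)) = 0.0212·log₂(0.0212/0.3037) = -0.08142
  Q(3)·log₂(Q(3)/P(3)) = 0.9588·log₂(0.9588/0.2289) = 1.98137
  Q(4)·log₂(Q(4)/P(4)) = 0.01·log₂(0.01/0.4554) = -0.05509

D_KL(Q||P) = -0.00263 - 0.08142 + 1.98137 - 0.05509 = 1.84223 ≈ 1.8422 bits

These are NOT equal (difference: 1.3631 bits). KL divergence is asymmetric: D_KL(P||Q) ≠ D_KL(Q||P) in general.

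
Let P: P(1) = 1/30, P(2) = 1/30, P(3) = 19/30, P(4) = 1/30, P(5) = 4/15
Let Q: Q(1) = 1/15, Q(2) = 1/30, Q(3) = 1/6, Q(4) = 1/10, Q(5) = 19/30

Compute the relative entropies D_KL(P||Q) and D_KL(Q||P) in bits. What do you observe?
D_KL(P||Q) = 0.8009 bits, D_KL(Q||P) = 0.6945 bits. The two directions give different values (D_KL(P||Q) exceeds D_KL(Q||P) by 0.1064 bits): KL divergence is asymmetric.

D_KL(P||Q) = Σ P(x) log₂(P(x)/Q(x))

Computing term by term:
  P(1)·log₂(P(1)/Q(1)) = (1/30)·log₂((1/30)/(1/15)) = -0.03333
  P(2)·log₂(P(2)/Q(2)) = (1/30)·log₂((1/30)/(1/30)) = 0.00000
  P(3)·log₂(P(3)/Q(3)) = (19/30)·log₂((19/30)/(1/6)) = 1.21980
  P(4)·log₂(P(4)/Q(4)) = (1/30)·log₂((1/30)/(1/10)) = -0.05283
  P(5)·log₂(P(5)/Q(5)) = (4/15)·log₂((4/15)/(19/30)) = -0.33278

D_KL(P||Q) = -0.03333 + 0.00000 + 1.21980 - 0.05283 - 0.33278 = 0.80086 ≈ 0.8009 bits

D_KL(Q||P) = Σ Q(x) log₂(Q(x)/P(x))

Computing term by term:
  Q(1)·log₂(Q(1)/P(1)) = (1/15)·log₂((1/15)/(1/30)) = 0.06667
  Q(2)·log₂(Q(2)/P(2)) = (1/30)·log₂((1/30)/(1/30)) = 0.00000
  Q(3)·log₂(Q(3)/P(3)) = (1/6)·log₂((1/6)/(19/30)) = -0.32100
  Q(4)·log₂(Q(4)/P(4)) = (1/10)·log₂((1/10)/(1/30)) = 0.15850
  Q(5)·log₂(Q(5)/P(5)) = (19/30)·log₂((19/30)/(4/15)) = 0.79035

D_KL(Q||P) = 0.06667 + 0.00000 - 0.32100 + 0.15850 + 0.79035 = 0.69452 ≈ 0.6945 bits

These are NOT equal (difference: 0.1064 bits). KL divergence is asymmetric: D_KL(P||Q) ≠ D_KL(Q||P) in general.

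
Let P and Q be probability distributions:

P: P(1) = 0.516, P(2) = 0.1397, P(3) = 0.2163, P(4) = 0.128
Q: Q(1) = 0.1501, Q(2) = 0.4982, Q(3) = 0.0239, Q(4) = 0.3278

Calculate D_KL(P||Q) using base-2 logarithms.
1.1767 bits

D_KL(P||Q) = Σ P(x) log₂(P(x)/Q(x))

Computing term by term:
  P(1)·log₂(P(1)/Q(1)) = 0.516·log₂(0.516/0.1501) = 0.91923
  P(2)·log₂(P(2)/Q(2)) = 0.1397·log₂(0.1397/0.4982) = -0.25626
  P(3)·log₂(P(3)/Q(3)) = 0.2163·log₂(0.2163/0.0239) = 0.68739
  P(4)·log₂(P(4)/Q(4)) = 0.128·log₂(0.128/0.3278) = -0.17365

D_KL(P||Q) = 0.91923 - 0.25626 + 0.68739 - 0.17365 = 1.17671 ≈ 1.1767 bits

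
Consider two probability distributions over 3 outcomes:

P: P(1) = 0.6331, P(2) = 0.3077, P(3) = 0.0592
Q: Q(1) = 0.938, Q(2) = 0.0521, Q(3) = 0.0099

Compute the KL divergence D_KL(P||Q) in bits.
0.5821 bits

D_KL(P||Q) = Σ P(x) log₂(P(x)/Q(x))

Computing term by term:
  P(1)·log₂(P(1)/Q(1)) = 0.6331·log₂(0.6331/0.938) = -0.35907
  P(2)·log₂(P(2)/Q(2)) = 0.3077·log₂(0.3077/0.0521) = 0.78838
  P(3)·log₂(P(3)/Q(3)) = 0.0592·log₂(0.0592/0.0099) = 0.15274

D_KL(P||Q) = -0.35907 + 0.78838 + 0.15274 = 0.58205 ≈ 0.5821 bits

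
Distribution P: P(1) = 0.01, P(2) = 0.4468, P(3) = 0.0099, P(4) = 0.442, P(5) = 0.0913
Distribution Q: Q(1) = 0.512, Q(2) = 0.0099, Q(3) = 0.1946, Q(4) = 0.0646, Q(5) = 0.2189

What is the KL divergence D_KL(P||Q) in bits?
3.4674 bits

D_KL(P||Q) = Σ P(x) log₂(P(x)/Q(x))

Computing term by term:
  P(1)·log₂(P(1)/Q(1)) = 0.01·log₂(0.01/0.512) = -0.05678
  P(2)·log₂(P(2)/Q(2)) = 0.4468·log₂(0.4468/0.0099) = 2.45564
  P(3)·log₂(P(3)/Q(3)) = 0.0099·log₂(0.0099/0.1946) = -0.04254
  P(4)·log₂(P(4)/Q(4)) = 0.442·log₂(0.442/0.0646) = 1.22630
  P(5)·log₂(P(5)/Q(5)) = 0.0913·log₂(0.0913/0.2189) = -0.11518

D_KL(P||Q) = -0.05678 + 2.45564 - 0.04254 + 1.22630 - 0.11518 = 3.46744 ≈ 3.4674 bits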